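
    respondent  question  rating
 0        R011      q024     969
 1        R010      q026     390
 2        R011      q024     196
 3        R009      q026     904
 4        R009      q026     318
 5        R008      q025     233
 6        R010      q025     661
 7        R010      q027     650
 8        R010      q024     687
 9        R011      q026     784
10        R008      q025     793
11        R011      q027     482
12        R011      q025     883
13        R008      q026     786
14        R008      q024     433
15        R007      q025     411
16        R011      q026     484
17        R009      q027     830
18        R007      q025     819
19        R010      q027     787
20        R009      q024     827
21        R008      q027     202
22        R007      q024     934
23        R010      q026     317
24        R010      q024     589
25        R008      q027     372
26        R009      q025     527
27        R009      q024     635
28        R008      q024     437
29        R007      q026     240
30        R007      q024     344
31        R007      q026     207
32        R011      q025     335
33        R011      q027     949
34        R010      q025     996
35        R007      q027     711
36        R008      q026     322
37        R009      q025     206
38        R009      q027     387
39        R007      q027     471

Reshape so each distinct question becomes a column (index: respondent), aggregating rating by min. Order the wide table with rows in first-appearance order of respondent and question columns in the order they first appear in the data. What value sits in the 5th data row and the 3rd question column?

With rows in first-appearance order of respondent, row 5 is respondent=R007. question columns in first-appearance order: q024, q026, q025, q027; column 3 is q025.
Long rows with respondent=R007, question=q025: min(411, 819) = 411.

411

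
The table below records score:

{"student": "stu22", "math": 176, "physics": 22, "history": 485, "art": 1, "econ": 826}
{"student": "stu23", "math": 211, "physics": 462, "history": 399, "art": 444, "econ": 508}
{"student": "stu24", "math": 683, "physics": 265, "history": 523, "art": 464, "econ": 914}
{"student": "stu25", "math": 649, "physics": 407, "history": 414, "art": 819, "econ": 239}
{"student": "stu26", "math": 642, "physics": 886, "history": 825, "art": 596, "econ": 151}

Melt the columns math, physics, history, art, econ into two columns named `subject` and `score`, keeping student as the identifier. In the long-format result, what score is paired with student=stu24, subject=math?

Unpivoting turns each (student, wide-column) pair into one long row.
The wide cell at row stu24, column math holds 683, so the long row (stu24, math) has score=683.

683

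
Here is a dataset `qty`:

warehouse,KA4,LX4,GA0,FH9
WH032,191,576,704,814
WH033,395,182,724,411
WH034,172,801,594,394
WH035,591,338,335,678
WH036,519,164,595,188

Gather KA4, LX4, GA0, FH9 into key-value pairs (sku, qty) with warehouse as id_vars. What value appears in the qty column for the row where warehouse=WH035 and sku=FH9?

678

Unpivoting turns each (warehouse, wide-column) pair into one long row.
The wide cell at row WH035, column FH9 holds 678, so the long row (WH035, FH9) has qty=678.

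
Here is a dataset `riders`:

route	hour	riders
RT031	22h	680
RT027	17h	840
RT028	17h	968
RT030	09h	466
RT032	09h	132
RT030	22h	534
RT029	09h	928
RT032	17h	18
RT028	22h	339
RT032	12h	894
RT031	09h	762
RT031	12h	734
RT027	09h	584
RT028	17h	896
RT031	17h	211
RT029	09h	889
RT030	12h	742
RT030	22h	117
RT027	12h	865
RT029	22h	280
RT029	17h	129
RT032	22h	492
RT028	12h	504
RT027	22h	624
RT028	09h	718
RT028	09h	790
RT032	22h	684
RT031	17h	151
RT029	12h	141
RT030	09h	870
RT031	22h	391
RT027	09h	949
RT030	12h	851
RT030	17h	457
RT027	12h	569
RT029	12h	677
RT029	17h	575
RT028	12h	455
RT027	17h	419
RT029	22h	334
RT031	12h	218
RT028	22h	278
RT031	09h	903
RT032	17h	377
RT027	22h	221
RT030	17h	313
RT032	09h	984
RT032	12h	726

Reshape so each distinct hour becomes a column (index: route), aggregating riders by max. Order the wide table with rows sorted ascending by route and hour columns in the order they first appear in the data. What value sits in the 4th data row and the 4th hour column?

With rows sorted ascending by route, row 4 is route=RT030. hour columns in first-appearance order: 22h, 17h, 09h, 12h; column 4 is 12h.
Long rows with route=RT030, hour=12h: max(742, 851) = 851.

851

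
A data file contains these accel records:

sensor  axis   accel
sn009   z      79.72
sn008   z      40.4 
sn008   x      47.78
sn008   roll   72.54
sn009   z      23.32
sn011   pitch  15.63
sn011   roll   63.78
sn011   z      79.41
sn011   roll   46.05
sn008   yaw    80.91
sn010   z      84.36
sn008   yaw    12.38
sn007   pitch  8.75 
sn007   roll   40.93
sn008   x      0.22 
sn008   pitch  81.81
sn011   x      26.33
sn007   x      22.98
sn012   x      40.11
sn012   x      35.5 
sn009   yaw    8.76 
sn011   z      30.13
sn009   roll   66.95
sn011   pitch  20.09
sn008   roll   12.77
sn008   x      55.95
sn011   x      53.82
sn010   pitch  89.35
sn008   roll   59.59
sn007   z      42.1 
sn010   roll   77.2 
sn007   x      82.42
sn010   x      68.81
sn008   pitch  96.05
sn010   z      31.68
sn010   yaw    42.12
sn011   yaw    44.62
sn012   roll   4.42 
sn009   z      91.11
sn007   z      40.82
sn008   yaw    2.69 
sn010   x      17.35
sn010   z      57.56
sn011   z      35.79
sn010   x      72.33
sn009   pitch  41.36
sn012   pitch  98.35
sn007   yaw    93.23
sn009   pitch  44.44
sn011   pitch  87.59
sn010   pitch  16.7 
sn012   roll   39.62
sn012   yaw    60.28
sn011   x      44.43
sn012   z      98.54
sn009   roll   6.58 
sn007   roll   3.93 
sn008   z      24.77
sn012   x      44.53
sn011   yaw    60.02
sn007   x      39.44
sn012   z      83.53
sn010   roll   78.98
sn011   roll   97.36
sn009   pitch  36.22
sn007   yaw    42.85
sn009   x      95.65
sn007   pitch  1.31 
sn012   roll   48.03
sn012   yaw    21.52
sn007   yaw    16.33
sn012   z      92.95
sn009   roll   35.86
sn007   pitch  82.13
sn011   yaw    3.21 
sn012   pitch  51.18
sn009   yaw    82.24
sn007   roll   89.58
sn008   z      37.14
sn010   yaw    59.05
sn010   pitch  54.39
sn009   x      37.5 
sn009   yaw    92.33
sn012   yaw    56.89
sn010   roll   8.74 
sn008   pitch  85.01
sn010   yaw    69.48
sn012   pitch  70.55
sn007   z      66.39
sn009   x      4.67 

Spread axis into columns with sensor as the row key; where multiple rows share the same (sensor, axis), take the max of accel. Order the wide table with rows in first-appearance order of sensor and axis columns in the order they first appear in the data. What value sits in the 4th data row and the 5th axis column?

69.48

With rows in first-appearance order of sensor, row 4 is sensor=sn010. axis columns in first-appearance order: z, x, roll, pitch, yaw; column 5 is yaw.
Long rows with sensor=sn010, axis=yaw: max(42.12, 59.05, 69.48) = 69.48.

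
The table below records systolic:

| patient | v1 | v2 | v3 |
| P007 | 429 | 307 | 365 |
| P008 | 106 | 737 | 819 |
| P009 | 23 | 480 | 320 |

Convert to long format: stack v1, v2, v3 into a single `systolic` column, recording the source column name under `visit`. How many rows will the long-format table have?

3 patient values × 3 melted columns = 9 rows.

9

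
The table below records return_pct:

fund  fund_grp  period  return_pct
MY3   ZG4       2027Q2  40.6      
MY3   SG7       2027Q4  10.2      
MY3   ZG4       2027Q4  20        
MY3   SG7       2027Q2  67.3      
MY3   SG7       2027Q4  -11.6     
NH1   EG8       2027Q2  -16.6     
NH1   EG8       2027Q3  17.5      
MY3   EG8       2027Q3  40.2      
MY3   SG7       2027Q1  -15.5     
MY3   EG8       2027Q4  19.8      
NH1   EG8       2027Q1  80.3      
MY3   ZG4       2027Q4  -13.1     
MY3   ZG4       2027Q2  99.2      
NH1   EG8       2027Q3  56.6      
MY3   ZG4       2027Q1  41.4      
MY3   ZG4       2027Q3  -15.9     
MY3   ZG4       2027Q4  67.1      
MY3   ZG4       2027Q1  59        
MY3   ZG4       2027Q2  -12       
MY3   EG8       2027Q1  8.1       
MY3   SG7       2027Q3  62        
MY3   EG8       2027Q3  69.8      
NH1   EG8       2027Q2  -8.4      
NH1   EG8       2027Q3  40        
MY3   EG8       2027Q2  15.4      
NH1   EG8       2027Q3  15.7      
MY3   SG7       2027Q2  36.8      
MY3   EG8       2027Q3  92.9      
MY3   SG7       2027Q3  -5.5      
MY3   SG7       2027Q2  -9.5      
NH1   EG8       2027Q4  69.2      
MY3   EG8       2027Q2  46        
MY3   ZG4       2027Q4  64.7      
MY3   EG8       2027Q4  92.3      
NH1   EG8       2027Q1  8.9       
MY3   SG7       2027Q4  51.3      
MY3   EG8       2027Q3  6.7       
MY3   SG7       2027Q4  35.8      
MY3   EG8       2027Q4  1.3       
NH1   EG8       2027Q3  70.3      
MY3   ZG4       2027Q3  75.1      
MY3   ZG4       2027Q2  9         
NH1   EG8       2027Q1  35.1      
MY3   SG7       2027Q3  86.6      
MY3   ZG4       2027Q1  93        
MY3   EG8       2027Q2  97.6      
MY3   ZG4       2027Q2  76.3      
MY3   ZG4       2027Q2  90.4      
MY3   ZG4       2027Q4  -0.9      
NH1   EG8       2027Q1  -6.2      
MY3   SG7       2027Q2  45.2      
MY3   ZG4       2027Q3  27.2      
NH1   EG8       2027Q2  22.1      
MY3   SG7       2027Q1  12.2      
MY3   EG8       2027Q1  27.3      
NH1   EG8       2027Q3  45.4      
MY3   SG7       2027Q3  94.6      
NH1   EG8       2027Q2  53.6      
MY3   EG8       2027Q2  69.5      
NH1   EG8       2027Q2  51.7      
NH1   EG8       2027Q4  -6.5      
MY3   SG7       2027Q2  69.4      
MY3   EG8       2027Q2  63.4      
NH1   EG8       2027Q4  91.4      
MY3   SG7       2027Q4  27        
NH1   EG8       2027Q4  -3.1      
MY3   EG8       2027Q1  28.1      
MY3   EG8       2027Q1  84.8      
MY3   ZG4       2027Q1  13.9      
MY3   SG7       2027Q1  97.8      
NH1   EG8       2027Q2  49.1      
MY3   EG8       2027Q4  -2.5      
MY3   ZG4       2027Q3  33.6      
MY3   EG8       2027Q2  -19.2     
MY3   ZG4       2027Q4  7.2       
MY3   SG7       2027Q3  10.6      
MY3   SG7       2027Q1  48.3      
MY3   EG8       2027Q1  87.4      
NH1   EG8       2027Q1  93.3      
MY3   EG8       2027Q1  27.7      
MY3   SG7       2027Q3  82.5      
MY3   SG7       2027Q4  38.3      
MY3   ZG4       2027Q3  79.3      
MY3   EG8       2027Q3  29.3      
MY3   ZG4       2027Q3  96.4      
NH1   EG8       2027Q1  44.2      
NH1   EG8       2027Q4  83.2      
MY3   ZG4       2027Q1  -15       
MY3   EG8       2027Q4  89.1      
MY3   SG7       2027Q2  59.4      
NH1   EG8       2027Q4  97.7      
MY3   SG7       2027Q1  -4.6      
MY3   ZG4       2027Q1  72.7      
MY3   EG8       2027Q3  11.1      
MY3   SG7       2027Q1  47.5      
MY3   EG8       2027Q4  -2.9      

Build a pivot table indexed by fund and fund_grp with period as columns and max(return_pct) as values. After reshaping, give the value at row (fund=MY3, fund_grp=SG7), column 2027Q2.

Rows with fund=MY3, fund_grp=SG7 and period=2027Q2: return_pct values are 67.3, 36.8, -9.5, 45.2, 69.4, 59.4.
max(67.3, 36.8, -9.5, 45.2, 69.4, 59.4) = 69.4.

69.4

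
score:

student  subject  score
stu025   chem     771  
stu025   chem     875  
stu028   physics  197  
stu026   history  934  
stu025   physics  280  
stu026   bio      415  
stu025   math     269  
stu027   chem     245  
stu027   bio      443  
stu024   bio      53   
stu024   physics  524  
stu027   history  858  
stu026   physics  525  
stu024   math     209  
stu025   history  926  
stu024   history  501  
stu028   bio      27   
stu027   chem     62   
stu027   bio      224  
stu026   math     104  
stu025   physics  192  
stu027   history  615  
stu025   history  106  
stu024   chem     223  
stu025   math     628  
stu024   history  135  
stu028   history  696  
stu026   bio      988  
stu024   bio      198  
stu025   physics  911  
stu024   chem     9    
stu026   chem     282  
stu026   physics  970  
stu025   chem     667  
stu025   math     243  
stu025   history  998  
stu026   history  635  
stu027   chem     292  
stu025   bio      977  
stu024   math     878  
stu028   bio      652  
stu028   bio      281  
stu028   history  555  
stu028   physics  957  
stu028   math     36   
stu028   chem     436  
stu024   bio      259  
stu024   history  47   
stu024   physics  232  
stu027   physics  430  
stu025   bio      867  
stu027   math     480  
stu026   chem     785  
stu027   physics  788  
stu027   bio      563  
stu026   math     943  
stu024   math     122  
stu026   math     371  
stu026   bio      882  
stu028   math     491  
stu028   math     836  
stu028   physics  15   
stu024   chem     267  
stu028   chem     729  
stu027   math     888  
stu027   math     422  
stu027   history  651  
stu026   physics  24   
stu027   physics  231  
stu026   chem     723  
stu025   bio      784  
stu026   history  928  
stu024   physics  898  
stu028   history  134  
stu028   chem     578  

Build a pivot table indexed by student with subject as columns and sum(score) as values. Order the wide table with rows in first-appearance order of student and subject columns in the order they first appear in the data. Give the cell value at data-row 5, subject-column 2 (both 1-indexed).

With rows in first-appearance order of student, row 5 is student=stu024. subject columns in first-appearance order: chem, physics, history, bio, math; column 2 is physics.
Long rows with student=stu024, subject=physics: 524 + 232 + 898 = 1654.

1654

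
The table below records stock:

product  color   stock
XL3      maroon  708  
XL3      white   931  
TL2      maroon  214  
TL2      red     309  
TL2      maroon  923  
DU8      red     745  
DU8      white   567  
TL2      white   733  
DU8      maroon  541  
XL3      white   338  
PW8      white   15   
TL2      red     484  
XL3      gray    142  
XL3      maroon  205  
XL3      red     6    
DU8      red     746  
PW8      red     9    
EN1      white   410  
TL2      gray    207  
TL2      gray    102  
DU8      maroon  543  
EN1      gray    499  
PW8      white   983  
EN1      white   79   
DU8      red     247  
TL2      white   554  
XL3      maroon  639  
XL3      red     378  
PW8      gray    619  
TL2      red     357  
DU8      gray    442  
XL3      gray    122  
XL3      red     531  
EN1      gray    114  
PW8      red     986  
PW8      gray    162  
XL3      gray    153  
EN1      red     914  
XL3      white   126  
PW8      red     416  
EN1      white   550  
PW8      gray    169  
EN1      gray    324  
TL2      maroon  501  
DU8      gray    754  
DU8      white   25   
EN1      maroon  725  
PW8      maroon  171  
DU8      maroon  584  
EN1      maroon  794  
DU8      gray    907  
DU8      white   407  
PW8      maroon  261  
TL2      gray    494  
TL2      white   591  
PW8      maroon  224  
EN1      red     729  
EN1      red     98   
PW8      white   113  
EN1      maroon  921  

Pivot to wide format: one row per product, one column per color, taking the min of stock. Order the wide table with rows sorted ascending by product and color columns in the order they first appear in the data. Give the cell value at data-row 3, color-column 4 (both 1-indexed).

162

With rows sorted ascending by product, row 3 is product=PW8. color columns in first-appearance order: maroon, white, red, gray; column 4 is gray.
Long rows with product=PW8, color=gray: min(619, 162, 169) = 162.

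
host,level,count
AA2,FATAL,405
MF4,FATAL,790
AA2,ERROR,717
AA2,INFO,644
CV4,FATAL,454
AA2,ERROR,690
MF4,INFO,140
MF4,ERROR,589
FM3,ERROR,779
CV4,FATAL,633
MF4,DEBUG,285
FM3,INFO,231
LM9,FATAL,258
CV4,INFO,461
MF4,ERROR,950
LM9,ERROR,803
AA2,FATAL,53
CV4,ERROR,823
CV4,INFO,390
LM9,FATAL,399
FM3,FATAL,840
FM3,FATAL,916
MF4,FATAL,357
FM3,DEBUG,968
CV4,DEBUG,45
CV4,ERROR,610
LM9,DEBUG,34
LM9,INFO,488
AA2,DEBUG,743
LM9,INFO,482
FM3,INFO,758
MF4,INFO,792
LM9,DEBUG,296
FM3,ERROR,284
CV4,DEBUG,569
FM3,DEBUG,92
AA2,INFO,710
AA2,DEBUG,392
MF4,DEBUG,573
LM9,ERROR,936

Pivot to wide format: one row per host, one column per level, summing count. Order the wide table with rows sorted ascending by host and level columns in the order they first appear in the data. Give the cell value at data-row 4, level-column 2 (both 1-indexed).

With rows sorted ascending by host, row 4 is host=LM9. level columns in first-appearance order: FATAL, ERROR, INFO, DEBUG; column 2 is ERROR.
Long rows with host=LM9, level=ERROR: 803 + 936 = 1739.

1739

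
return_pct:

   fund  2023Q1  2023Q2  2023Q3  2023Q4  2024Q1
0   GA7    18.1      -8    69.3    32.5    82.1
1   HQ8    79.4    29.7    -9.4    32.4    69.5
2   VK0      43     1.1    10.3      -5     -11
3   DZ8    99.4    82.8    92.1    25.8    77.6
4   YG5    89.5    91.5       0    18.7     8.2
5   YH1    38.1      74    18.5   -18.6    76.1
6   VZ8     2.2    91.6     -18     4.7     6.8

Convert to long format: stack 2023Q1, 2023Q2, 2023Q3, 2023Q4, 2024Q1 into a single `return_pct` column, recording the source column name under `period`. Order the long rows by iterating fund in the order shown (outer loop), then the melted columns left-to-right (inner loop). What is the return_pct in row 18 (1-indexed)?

92.1

35 rows total (7 × 5). Row 18: index ⌊(18-1)/5⌋ = 3 into fund → DZ8; (18-1) mod 5 = 2 into the melted columns → 2023Q3.
So row 18 is (DZ8, 2023Q3, 92.1); return_pct = 92.1.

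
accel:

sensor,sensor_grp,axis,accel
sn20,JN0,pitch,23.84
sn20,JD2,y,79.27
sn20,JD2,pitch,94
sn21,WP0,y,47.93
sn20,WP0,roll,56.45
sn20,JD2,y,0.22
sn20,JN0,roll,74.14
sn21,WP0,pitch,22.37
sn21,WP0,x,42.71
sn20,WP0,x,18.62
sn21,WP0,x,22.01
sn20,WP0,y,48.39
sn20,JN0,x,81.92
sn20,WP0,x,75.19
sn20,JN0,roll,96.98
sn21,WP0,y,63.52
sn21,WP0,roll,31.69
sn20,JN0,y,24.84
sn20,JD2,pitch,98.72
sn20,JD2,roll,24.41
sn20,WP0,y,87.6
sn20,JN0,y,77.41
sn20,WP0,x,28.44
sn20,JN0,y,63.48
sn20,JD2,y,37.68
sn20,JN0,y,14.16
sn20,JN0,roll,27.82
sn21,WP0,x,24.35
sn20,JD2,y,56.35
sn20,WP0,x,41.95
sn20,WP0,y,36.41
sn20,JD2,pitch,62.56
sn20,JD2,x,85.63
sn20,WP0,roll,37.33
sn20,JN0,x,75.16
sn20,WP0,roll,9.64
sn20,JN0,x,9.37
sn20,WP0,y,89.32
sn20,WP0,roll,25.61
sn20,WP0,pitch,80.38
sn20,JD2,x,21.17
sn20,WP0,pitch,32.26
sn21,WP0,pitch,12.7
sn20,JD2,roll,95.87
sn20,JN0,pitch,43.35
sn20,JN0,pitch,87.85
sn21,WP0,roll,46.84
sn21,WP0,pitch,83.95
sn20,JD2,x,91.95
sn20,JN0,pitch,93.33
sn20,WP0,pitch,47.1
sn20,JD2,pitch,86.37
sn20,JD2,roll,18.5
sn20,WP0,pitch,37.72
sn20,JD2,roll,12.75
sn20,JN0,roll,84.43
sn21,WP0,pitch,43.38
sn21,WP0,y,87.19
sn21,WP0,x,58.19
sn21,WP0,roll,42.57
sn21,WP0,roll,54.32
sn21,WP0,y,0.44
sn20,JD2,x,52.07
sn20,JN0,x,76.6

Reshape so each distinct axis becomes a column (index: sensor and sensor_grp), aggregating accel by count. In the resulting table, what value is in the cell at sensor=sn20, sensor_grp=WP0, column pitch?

4

Rows with sensor=sn20, sensor_grp=WP0 and axis=pitch: accel values are 80.38, 32.26, 47.1, 37.72.
4 rows match — count = 4.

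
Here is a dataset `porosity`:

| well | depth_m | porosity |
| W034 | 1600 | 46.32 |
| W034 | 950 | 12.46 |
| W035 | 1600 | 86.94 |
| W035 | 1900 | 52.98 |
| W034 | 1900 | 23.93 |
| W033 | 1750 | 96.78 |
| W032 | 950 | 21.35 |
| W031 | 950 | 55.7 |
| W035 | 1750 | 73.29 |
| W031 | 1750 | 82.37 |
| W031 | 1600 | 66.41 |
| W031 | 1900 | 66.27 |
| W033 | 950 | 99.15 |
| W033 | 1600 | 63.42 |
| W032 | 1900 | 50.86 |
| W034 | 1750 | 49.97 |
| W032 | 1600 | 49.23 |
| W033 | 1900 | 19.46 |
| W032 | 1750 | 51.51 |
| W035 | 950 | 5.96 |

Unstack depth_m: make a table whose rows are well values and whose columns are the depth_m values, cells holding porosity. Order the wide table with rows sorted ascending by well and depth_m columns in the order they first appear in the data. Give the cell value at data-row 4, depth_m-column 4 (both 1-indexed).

49.97

With rows sorted ascending by well, row 4 is well=W034. depth_m columns in first-appearance order: 1600, 950, 1900, 1750; column 4 is 1750.
Long rows with well=W034, depth_m=1750: porosity = 49.97.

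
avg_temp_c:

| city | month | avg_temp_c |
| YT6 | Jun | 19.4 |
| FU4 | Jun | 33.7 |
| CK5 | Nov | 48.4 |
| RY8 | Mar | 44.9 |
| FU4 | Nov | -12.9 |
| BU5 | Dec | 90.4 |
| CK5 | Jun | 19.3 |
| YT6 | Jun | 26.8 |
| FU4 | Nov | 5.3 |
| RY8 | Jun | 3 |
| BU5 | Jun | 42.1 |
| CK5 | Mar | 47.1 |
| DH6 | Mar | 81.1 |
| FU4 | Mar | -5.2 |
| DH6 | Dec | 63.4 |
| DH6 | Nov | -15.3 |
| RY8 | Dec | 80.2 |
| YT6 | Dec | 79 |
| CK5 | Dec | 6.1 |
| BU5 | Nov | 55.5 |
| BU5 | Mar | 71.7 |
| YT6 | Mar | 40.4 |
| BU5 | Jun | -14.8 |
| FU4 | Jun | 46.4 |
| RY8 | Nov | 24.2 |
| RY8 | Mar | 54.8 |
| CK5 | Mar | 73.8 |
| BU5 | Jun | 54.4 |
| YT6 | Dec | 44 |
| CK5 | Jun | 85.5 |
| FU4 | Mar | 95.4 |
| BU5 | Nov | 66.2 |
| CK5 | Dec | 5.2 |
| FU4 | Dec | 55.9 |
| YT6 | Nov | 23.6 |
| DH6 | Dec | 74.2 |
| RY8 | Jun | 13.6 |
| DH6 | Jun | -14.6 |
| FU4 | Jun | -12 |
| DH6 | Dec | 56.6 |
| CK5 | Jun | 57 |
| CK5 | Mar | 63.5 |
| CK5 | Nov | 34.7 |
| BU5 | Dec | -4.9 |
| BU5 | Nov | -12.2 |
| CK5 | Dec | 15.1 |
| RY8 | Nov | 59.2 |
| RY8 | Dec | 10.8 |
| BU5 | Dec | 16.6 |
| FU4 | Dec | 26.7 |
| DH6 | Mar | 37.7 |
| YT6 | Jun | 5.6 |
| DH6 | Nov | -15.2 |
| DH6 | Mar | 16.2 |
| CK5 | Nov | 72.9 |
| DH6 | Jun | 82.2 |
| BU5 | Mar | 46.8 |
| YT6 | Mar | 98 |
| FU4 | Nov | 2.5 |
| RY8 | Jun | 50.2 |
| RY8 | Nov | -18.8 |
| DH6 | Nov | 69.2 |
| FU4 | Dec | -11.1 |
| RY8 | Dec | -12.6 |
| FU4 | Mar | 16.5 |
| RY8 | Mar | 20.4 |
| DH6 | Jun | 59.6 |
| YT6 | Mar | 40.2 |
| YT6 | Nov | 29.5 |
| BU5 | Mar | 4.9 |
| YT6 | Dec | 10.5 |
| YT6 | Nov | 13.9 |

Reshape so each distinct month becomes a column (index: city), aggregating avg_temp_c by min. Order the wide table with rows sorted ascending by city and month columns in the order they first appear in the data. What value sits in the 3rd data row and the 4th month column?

56.6

With rows sorted ascending by city, row 3 is city=DH6. month columns in first-appearance order: Jun, Nov, Mar, Dec; column 4 is Dec.
Long rows with city=DH6, month=Dec: min(63.4, 74.2, 56.6) = 56.6.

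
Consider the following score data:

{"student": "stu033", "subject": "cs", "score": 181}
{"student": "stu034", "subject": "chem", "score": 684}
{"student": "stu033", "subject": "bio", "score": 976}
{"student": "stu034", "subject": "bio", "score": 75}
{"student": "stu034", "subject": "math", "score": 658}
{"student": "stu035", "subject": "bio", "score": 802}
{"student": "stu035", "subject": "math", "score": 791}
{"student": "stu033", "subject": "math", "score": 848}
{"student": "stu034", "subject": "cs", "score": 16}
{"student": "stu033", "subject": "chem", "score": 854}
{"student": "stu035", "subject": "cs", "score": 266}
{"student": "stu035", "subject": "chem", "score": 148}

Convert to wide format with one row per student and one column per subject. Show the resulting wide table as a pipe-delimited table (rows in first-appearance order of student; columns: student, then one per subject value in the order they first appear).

| student | cs | chem | bio | math |
| stu033 | 181 | 854 | 976 | 848 |
| stu034 | 16 | 684 | 75 | 658 |
| stu035 | 266 | 148 | 802 | 791 |

Columns: student plus the 4 distinct subject values (cs, chem, bio, math).
For example, row stu033 column cs takes score=181 from the long row (stu033, cs).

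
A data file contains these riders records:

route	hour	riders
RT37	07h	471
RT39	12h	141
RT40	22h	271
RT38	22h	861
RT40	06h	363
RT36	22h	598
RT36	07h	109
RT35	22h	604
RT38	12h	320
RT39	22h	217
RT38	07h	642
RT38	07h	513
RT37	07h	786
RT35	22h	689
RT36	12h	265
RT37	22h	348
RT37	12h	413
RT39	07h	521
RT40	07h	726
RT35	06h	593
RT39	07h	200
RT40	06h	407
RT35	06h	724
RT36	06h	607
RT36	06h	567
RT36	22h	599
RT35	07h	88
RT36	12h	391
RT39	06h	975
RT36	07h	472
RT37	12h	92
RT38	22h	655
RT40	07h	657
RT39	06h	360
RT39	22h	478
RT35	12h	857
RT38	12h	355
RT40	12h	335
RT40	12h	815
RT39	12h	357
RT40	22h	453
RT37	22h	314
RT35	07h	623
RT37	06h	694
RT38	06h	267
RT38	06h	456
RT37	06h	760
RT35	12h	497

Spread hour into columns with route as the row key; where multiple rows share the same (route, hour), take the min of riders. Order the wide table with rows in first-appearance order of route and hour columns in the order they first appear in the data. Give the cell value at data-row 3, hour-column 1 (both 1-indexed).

657

With rows in first-appearance order of route, row 3 is route=RT40. hour columns in first-appearance order: 07h, 12h, 22h, 06h; column 1 is 07h.
Long rows with route=RT40, hour=07h: min(726, 657) = 657.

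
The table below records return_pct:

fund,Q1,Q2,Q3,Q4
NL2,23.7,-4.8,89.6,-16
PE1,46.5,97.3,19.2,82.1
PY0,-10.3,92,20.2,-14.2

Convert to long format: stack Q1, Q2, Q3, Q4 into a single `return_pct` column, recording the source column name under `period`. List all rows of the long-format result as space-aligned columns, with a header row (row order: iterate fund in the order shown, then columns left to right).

Each (fund, column) pair becomes one row: 3 × 4 = 12 rows.
For example, (NL2, Q1) → return_pct=23.7.

fund  period  return_pct
NL2   Q1      23.7      
NL2   Q2      -4.8      
NL2   Q3      89.6      
NL2   Q4      -16       
PE1   Q1      46.5      
PE1   Q2      97.3      
PE1   Q3      19.2      
PE1   Q4      82.1      
PY0   Q1      -10.3     
PY0   Q2      92        
PY0   Q3      20.2      
PY0   Q4      -14.2     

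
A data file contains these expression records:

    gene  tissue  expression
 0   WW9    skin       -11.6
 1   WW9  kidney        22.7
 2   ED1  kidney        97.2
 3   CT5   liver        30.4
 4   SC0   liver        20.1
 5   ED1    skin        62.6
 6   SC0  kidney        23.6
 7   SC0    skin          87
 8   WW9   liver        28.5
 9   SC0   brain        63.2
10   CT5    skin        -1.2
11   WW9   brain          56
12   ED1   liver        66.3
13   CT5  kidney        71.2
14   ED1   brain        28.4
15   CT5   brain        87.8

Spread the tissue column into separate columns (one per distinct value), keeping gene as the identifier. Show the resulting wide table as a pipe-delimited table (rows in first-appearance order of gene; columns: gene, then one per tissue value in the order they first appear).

Columns: gene plus the 4 distinct tissue values (skin, kidney, liver, brain).
For example, row WW9 column skin takes expression=-11.6 from the long row (WW9, skin).

| gene | skin | kidney | liver | brain |
| WW9 | -11.6 | 22.7 | 28.5 | 56 |
| ED1 | 62.6 | 97.2 | 66.3 | 28.4 |
| CT5 | -1.2 | 71.2 | 30.4 | 87.8 |
| SC0 | 87 | 23.6 | 20.1 | 63.2 |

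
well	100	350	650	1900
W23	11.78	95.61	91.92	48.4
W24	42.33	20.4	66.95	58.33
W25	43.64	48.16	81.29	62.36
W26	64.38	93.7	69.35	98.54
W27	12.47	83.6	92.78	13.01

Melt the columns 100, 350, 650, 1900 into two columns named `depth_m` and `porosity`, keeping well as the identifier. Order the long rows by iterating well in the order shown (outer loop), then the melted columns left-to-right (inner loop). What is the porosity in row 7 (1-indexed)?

66.95

20 rows total (5 × 4). Row 7: index ⌊(7-1)/4⌋ = 1 into well → W24; (7-1) mod 4 = 2 into the melted columns → 650.
So row 7 is (W24, 650, 66.95); porosity = 66.95.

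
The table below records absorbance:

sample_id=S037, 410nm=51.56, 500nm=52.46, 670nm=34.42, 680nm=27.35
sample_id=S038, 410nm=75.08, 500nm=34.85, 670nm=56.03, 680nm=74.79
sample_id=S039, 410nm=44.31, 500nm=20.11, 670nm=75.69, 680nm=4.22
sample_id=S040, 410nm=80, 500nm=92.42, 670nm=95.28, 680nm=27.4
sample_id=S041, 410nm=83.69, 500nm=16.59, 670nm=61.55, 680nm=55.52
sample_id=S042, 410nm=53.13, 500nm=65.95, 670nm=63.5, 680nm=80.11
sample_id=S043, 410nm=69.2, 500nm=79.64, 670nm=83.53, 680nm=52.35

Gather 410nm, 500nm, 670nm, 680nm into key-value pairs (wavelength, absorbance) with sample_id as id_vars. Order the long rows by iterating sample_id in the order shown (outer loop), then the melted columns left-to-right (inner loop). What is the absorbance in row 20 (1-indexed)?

55.52

28 rows total (7 × 4). Row 20: index ⌊(20-1)/4⌋ = 4 into sample_id → S041; (20-1) mod 4 = 3 into the melted columns → 680nm.
So row 20 is (S041, 680nm, 55.52); absorbance = 55.52.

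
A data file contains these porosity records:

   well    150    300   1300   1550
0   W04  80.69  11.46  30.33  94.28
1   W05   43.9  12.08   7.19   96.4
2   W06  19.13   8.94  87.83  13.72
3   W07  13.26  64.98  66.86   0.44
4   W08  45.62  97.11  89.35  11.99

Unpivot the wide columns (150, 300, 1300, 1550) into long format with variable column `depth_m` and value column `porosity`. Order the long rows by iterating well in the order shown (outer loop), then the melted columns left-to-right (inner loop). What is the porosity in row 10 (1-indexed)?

20 rows total (5 × 4). Row 10: index ⌊(10-1)/4⌋ = 2 into well → W06; (10-1) mod 4 = 1 into the melted columns → 300.
So row 10 is (W06, 300, 8.94); porosity = 8.94.

8.94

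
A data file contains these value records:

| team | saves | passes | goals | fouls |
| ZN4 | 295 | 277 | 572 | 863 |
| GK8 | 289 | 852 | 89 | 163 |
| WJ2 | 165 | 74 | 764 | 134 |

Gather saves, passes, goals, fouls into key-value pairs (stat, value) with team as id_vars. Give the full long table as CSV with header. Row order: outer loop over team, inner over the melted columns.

team,stat,value
ZN4,saves,295
ZN4,passes,277
ZN4,goals,572
ZN4,fouls,863
GK8,saves,289
GK8,passes,852
GK8,goals,89
GK8,fouls,163
WJ2,saves,165
WJ2,passes,74
WJ2,goals,764
WJ2,fouls,134

Each (team, column) pair becomes one row: 3 × 4 = 12 rows.
For example, (ZN4, saves) → value=295.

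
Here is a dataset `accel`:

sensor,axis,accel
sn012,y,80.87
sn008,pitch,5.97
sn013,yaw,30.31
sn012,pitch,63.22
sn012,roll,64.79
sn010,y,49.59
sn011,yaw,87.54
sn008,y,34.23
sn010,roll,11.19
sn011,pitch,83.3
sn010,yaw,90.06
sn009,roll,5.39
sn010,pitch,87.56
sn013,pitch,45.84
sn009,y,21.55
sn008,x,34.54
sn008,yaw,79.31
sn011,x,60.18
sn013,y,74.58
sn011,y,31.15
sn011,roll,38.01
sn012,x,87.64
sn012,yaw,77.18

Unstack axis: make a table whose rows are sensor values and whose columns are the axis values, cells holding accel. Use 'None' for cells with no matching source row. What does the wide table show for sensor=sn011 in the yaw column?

The long row with sensor=sn011, axis=yaw has accel=87.54.

87.54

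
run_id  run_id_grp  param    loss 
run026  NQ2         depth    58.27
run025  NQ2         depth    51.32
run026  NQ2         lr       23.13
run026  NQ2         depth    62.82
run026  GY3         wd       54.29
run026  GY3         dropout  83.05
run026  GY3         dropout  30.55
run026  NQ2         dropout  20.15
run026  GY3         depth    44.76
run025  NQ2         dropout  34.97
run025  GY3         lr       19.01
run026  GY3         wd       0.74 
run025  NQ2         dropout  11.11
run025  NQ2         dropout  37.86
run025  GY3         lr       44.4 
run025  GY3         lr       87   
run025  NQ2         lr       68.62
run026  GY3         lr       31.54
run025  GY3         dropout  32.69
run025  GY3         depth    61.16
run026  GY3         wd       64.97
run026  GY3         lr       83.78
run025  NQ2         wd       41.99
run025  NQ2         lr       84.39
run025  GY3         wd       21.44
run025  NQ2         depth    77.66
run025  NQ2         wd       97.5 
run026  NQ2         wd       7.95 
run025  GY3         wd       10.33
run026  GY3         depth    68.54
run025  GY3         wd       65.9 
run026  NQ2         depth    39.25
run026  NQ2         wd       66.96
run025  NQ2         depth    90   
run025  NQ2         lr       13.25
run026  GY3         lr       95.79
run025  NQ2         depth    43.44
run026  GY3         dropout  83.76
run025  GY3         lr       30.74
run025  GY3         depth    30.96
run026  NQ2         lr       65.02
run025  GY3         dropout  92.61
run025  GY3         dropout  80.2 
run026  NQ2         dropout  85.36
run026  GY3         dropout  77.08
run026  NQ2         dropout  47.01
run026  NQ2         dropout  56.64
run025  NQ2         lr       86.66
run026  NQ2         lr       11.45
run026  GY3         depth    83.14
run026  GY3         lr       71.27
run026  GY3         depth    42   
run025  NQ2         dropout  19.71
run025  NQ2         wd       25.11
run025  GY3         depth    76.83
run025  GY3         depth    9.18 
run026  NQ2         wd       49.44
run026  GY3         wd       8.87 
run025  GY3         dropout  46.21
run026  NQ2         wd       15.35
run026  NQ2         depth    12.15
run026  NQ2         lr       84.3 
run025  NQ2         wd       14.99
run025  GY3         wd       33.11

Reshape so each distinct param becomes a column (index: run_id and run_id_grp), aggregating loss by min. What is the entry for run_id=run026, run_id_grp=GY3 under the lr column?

Rows with run_id=run026, run_id_grp=GY3 and param=lr: loss values are 31.54, 83.78, 95.79, 71.27.
min(31.54, 83.78, 95.79, 71.27) = 31.54.

31.54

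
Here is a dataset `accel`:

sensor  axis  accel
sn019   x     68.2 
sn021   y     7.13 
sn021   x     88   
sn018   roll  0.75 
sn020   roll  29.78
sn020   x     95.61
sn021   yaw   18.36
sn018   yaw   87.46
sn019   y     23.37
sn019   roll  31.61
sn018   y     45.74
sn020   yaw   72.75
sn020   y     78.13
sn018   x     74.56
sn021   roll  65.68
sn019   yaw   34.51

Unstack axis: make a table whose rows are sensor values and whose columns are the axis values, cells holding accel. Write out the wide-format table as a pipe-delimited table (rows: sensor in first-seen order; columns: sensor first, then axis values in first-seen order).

Columns: sensor plus the 4 distinct axis values (x, y, roll, yaw).
For example, row sn019 column x takes accel=68.2 from the long row (sn019, x).

| sensor | x | y | roll | yaw |
| sn019 | 68.2 | 23.37 | 31.61 | 34.51 |
| sn021 | 88 | 7.13 | 65.68 | 18.36 |
| sn018 | 74.56 | 45.74 | 0.75 | 87.46 |
| sn020 | 95.61 | 78.13 | 29.78 | 72.75 |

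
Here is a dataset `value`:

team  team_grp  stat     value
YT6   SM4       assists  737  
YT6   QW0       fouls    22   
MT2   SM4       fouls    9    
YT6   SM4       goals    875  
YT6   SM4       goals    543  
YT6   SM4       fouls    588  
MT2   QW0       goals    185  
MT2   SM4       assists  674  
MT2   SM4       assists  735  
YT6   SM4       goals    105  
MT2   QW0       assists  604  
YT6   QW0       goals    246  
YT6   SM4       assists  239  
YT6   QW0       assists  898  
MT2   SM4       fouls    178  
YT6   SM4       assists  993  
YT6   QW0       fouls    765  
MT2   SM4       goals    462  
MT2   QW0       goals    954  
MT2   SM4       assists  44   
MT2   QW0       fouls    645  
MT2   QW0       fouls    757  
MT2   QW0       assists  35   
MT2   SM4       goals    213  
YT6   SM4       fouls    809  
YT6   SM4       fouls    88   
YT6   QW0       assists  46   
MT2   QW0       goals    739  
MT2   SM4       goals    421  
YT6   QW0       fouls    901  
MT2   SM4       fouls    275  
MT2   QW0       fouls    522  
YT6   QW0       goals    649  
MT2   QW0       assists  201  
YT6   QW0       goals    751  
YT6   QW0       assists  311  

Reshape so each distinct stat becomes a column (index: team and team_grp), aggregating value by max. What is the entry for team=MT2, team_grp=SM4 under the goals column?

462

Rows with team=MT2, team_grp=SM4 and stat=goals: value values are 462, 213, 421.
max(462, 213, 421) = 462.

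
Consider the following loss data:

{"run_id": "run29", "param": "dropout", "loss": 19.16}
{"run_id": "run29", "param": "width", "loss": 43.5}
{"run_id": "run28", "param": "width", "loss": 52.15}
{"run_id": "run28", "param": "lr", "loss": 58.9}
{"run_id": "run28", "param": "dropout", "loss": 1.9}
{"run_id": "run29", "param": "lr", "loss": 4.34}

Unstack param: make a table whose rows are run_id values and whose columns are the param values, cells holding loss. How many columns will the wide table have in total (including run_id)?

1 column for run_id plus 3 distinct param values → 4 columns.

4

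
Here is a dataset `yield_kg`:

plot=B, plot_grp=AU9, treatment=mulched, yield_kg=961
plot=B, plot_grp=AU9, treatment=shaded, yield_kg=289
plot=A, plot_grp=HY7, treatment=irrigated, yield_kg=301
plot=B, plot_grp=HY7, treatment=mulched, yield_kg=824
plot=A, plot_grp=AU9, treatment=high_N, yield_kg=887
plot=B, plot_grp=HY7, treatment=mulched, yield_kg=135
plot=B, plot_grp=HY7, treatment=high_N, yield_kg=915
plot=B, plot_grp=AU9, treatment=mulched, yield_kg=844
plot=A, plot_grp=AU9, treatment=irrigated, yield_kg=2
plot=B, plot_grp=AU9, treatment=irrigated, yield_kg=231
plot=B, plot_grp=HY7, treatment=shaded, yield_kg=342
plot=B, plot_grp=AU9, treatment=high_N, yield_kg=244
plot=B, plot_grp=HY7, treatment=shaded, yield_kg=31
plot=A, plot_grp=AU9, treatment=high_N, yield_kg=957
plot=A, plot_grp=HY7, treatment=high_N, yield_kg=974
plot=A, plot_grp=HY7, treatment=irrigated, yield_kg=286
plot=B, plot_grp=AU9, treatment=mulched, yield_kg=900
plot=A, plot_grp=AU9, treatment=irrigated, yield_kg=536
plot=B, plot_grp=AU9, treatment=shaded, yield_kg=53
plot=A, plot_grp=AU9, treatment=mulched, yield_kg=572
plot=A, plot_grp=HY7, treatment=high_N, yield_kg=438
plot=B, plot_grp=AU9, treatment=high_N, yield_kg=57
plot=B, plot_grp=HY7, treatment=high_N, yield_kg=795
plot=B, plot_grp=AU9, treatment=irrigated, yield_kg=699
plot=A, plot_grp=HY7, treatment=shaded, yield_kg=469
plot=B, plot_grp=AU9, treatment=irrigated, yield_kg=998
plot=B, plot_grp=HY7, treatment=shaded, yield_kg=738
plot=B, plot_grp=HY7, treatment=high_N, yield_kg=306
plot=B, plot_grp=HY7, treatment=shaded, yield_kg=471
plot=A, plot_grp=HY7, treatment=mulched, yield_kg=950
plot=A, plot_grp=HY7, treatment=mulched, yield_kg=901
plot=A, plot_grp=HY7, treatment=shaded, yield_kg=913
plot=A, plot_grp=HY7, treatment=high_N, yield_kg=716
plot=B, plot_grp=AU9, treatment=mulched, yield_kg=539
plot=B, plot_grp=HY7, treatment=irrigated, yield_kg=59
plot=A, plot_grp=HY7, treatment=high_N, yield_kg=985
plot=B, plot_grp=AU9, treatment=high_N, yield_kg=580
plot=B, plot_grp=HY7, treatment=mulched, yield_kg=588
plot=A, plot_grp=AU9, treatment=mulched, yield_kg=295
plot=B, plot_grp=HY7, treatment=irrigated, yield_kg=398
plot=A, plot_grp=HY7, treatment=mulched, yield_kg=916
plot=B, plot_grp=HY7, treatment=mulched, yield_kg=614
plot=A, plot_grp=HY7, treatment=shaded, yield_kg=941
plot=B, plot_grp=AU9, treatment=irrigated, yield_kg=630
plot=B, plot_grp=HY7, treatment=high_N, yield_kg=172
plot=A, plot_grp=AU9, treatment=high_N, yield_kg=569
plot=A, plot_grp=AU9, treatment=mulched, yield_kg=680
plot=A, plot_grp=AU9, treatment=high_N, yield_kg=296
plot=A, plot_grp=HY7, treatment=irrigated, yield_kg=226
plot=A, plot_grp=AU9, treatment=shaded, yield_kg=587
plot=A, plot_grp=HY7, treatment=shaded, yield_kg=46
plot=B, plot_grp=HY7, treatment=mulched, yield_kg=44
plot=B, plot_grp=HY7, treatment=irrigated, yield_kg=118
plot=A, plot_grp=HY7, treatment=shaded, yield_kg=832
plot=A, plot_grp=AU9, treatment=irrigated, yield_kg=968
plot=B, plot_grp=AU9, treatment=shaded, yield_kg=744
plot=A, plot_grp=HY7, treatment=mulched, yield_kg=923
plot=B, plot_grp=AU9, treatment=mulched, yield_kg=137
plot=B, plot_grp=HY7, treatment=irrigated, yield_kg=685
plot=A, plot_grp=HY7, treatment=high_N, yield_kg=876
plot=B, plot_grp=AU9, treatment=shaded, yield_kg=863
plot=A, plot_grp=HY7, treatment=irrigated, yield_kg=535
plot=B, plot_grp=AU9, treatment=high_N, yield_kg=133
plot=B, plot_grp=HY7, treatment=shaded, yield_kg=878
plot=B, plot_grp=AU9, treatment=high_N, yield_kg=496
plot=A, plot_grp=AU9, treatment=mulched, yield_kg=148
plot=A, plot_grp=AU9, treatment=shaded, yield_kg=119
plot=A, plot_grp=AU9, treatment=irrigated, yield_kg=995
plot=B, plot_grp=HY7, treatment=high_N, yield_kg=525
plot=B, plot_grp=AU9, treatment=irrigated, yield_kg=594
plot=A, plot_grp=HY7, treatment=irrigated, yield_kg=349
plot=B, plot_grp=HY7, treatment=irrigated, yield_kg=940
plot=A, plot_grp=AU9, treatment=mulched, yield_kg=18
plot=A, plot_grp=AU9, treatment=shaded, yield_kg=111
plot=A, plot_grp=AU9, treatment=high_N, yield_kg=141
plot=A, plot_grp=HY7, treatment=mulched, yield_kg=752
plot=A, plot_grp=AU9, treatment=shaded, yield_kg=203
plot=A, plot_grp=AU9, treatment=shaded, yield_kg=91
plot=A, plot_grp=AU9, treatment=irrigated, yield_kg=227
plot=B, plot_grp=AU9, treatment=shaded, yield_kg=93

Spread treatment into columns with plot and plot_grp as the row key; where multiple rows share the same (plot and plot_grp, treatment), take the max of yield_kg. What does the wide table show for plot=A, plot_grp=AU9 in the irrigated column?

995

Rows with plot=A, plot_grp=AU9 and treatment=irrigated: yield_kg values are 2, 536, 968, 995, 227.
max(2, 536, 968, 995, 227) = 995.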